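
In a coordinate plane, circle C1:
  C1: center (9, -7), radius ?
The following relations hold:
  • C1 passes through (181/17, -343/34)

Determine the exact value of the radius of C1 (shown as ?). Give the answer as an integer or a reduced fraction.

1. [C1∋P]  r_C1² − 49/4 = 0  ⇒  r_C1 = 7/2 (r>0 drops 1)

7/2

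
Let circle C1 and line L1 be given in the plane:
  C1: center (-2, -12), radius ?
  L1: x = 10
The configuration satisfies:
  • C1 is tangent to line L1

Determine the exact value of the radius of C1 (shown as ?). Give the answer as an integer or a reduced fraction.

1. [C1‖L1]  r_C1² − 144 = 0  ⇒  r_C1 = 12 (r>0 drops 1)

12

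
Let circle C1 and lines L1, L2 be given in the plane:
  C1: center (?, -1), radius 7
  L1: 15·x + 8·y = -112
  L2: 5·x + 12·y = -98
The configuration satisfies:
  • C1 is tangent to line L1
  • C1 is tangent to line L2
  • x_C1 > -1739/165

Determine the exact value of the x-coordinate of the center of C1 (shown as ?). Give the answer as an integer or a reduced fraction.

1

1. [C1‖L1]  x_C1² + (208/15)x_C1 − 223/15 = 0  ⇒  x_C1 = -223/15 or 1
2. [C1‖L2]  x_C1² + (172/5)x_C1 − 177/5 = 0  ⇒  x_C1 = -177/5 or 1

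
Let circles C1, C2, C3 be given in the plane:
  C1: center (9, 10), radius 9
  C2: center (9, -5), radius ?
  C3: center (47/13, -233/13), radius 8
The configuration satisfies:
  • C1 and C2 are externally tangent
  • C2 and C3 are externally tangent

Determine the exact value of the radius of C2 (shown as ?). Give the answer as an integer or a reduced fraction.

6

1. [ext C1·C2]  r_C2² + 18r_C2 − 144 = 0  ⇒  r_C2 = 6 (r>0 drops 1)
2. [ext C2·C3]  r_C2² + 16r_C2 − 132 = 0  ⇒  r_C2 = 6 (r>0 drops 1)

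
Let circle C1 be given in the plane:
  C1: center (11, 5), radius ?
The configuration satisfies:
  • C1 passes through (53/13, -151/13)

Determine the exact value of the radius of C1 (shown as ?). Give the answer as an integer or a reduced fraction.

18

1. [C1∋P]  r_C1² − 324 = 0  ⇒  r_C1 = 18 (r>0 drops 1)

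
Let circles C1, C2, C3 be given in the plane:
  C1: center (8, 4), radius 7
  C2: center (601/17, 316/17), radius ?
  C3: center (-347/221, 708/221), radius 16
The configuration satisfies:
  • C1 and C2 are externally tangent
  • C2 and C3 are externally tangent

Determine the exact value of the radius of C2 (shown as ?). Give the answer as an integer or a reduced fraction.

1. [ext C1·C2]  r_C2² + 14r_C2 − 912 = 0  ⇒  r_C2 = 24 (r>0 drops 1)
2. [ext C2·C3]  r_C2² + 32r_C2 − 1344 = 0  ⇒  r_C2 = 24 (r>0 drops 1)

24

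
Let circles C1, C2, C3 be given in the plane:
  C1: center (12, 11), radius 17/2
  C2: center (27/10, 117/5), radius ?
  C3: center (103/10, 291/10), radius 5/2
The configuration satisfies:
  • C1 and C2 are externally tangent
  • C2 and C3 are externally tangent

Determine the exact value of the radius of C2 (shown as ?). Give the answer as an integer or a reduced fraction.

7

1. [ext C1·C2]  r_C2² + 17r_C2 − 168 = 0  ⇒  r_C2 = 7 (r>0 drops 1)
2. [ext C2·C3]  r_C2² + 5r_C2 − 84 = 0  ⇒  r_C2 = 7 (r>0 drops 1)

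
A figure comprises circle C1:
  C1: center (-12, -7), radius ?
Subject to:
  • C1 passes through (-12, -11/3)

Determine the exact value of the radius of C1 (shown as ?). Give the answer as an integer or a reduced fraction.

1. [C1∋P]  r_C1² − 100/9 = 0  ⇒  r_C1 = 10/3 (r>0 drops 1)

10/3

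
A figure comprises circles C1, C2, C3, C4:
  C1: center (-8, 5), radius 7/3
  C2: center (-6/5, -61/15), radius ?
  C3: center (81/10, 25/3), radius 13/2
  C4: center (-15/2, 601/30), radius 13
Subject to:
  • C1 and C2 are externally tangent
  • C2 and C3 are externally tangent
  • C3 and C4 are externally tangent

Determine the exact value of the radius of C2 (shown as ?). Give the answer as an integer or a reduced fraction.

1. [ext C1·C2]  r_C2² + (14/3)r_C2 − 123 = 0  ⇒  r_C2 = 9 (r>0 drops 1)
2. [ext C2·C3]  r_C2² + 13r_C2 − 198 = 0  ⇒  r_C2 = 9 (r>0 drops 1)

9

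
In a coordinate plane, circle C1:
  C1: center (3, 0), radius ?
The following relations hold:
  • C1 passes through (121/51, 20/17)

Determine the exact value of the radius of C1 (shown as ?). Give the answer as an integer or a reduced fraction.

4/3

1. [C1∋P]  r_C1² − 16/9 = 0  ⇒  r_C1 = 4/3 (r>0 drops 1)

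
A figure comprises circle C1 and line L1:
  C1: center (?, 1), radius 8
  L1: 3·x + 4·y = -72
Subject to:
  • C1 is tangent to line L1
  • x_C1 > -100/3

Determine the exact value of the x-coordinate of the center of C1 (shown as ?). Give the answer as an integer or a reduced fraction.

1. [C1‖L1]  x_C1² + (152/3)x_C1 + 464 = 0  ⇒  x_C1 = -116/3 or -12
2. given x_C1 > -100/3: keep -12

-12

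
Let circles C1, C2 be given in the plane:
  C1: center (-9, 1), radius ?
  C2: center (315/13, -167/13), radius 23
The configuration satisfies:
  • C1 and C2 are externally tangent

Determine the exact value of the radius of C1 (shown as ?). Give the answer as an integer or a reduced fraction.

1. [ext C1·C2]  r_C1² + 46r_C1 − 767 = 0  ⇒  r_C1 = 13 (r>0 drops 1)

13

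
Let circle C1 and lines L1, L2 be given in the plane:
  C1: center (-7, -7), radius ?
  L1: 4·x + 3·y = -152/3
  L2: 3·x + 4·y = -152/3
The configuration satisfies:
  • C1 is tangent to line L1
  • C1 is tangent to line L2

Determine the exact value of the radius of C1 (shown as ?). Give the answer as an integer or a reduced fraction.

1. [C1‖L1]  r_C1² − 1/9 = 0  ⇒  r_C1 = 1/3 (r>0 drops 1)
2. [C1‖L2]  r_C1² − 1/9 = 0  ⇒  r_C1 = 1/3 (r>0 drops 1)

1/3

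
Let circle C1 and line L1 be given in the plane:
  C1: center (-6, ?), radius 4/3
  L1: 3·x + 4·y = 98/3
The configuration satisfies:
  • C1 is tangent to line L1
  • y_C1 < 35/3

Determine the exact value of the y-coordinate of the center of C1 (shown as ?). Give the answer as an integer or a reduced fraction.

1. [C1‖L1]  y_C1² − (76/3)y_C1 + 473/3 = 0  ⇒  y_C1 = 11 or 43/3
2. given y_C1 < 35/3: keep 11

11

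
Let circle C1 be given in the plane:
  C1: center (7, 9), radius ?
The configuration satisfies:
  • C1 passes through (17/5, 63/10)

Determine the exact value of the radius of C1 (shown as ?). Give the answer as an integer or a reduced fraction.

9/2

1. [C1∋P]  r_C1² − 81/4 = 0  ⇒  r_C1 = 9/2 (r>0 drops 1)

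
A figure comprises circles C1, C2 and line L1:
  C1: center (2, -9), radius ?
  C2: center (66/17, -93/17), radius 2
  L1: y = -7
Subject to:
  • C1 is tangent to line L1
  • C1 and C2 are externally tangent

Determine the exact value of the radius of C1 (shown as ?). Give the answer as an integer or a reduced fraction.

2

1. [C1‖L1]  r_C1² − 4 = 0  ⇒  r_C1 = 2 (r>0 drops 1)
2. [ext C1·C2]  r_C1² + 4r_C1 − 12 = 0  ⇒  r_C1 = 2 (r>0 drops 1)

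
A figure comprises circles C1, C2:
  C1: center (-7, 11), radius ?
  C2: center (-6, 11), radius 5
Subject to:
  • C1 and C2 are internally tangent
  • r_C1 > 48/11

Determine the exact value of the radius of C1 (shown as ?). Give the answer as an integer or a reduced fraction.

6

1. [int C1,C2]  r_C1² − 10r_C1 + 24 = 0  ⇒  r_C1 = 4 or 6
2. given r_C1 > 48/11: keep 6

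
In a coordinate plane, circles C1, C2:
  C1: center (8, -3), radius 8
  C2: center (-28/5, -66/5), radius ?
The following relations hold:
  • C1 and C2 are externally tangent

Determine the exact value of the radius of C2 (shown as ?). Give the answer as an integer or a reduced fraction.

9

1. [ext C1·C2]  r_C2² + 16r_C2 − 225 = 0  ⇒  r_C2 = 9 (r>0 drops 1)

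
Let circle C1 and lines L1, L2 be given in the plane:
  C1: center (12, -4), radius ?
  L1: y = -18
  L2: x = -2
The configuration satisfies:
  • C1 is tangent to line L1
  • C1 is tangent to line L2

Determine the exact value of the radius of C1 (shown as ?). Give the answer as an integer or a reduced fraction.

1. [C1‖L1]  r_C1² − 196 = 0  ⇒  r_C1 = 14 (r>0 drops 1)
2. [C1‖L2]  r_C1² − 196 = 0  ⇒  r_C1 = 14 (r>0 drops 1)

14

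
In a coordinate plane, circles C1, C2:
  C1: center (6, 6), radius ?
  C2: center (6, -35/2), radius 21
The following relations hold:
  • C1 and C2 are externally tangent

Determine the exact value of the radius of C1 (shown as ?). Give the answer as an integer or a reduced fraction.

5/2

1. [ext C1·C2]  r_C1² + 42r_C1 − 445/4 = 0  ⇒  r_C1 = 5/2 (r>0 drops 1)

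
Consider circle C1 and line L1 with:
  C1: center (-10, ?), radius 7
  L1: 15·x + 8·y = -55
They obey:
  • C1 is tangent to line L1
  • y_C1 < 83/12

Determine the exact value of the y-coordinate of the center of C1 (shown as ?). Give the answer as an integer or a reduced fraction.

-3

1. [C1‖L1]  y_C1² − (95/4)y_C1 − 321/4 = 0  ⇒  y_C1 = -3 or 107/4
2. given y_C1 < 83/12: keep -3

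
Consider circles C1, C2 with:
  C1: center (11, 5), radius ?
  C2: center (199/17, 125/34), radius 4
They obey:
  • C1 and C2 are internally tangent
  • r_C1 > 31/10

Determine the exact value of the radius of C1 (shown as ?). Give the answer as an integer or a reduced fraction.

11/2

1. [int C1,C2]  r_C1² − 8r_C1 + 55/4 = 0  ⇒  r_C1 = 5/2 or 11/2
2. given r_C1 > 31/10: keep 11/2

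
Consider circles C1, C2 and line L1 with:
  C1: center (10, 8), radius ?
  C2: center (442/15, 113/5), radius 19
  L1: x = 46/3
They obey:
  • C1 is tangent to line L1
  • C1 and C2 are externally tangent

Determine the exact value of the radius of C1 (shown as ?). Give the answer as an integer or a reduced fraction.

16/3

1. [C1‖L1]  r_C1² − 256/9 = 0  ⇒  r_C1 = 16/3 (r>0 drops 1)
2. [ext C1·C2]  r_C1² + 38r_C1 − 2080/9 = 0  ⇒  r_C1 = 16/3 (r>0 drops 1)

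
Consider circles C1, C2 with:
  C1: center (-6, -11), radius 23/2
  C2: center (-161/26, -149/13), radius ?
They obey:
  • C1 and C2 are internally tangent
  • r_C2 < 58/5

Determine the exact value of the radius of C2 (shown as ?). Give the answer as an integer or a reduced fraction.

11

1. [int C1,C2]  r_C2² − 23r_C2 + 132 = 0  ⇒  r_C2 = 11 or 12
2. given r_C2 < 58/5: keep 11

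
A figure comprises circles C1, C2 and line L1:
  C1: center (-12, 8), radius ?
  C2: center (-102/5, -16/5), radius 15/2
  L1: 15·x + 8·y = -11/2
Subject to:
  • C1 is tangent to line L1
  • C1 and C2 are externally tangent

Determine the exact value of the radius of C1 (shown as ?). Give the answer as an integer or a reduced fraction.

13/2

1. [C1‖L1]  r_C1² − 169/4 = 0  ⇒  r_C1 = 13/2 (r>0 drops 1)
2. [ext C1·C2]  r_C1² + 15r_C1 − 559/4 = 0  ⇒  r_C1 = 13/2 (r>0 drops 1)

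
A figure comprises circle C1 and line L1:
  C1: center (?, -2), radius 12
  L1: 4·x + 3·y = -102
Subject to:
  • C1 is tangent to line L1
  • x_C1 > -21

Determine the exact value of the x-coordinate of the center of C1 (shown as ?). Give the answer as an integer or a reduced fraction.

-9

1. [C1‖L1]  x_C1² + 48x_C1 + 351 = 0  ⇒  x_C1 = -39 or -9
2. given x_C1 > -21: keep -9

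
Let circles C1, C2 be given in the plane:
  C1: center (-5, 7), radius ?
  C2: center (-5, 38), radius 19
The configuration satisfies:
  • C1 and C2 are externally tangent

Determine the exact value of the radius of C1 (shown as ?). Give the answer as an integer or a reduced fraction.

12

1. [ext C1·C2]  r_C1² + 38r_C1 − 600 = 0  ⇒  r_C1 = 12 (r>0 drops 1)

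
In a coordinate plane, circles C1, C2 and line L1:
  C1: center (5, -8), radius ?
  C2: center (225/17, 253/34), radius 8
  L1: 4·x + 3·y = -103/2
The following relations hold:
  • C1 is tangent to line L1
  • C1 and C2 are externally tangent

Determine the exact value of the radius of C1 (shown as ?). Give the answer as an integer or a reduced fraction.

1. [C1‖L1]  r_C1² − 361/4 = 0  ⇒  r_C1 = 19/2 (r>0 drops 1)
2. [ext C1·C2]  r_C1² + 16r_C1 − 969/4 = 0  ⇒  r_C1 = 19/2 (r>0 drops 1)

19/2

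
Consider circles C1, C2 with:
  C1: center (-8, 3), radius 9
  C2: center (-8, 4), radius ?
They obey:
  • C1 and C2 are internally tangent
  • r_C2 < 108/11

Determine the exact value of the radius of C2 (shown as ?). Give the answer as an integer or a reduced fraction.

1. [int C1,C2]  r_C2² − 18r_C2 + 80 = 0  ⇒  r_C2 = 8 or 10
2. given r_C2 < 108/11: keep 8

8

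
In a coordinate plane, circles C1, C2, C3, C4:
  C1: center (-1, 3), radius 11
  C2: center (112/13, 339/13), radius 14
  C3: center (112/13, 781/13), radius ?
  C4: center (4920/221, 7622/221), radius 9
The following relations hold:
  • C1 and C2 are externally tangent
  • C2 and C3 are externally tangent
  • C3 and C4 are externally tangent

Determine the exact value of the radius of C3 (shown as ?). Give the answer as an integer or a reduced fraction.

20

1. [ext C2·C3]  r_C3² + 28r_C3 − 960 = 0  ⇒  r_C3 = 20 (r>0 drops 1)
2. [ext C3·C4]  r_C3² + 18r_C3 − 760 = 0  ⇒  r_C3 = 20 (r>0 drops 1)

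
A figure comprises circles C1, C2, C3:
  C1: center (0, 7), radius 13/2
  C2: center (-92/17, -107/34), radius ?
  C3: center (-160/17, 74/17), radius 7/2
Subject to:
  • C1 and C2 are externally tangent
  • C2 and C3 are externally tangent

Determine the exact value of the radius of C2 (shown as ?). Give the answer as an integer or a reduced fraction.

5

1. [ext C1·C2]  r_C2² + 13r_C2 − 90 = 0  ⇒  r_C2 = 5 (r>0 drops 1)
2. [ext C2·C3]  r_C2² + 7r_C2 − 60 = 0  ⇒  r_C2 = 5 (r>0 drops 1)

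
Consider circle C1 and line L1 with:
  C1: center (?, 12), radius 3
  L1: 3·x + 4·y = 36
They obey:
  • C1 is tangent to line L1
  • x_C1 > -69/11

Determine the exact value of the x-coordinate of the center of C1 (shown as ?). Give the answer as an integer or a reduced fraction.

1. [C1‖L1]  x_C1² + 8x_C1 − 9 = 0  ⇒  x_C1 = -9 or 1
2. given x_C1 > -69/11: keep 1

1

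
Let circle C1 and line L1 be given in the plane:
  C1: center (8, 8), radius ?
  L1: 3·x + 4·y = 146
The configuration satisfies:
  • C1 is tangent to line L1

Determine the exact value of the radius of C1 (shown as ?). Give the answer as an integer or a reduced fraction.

18

1. [C1‖L1]  r_C1² − 324 = 0  ⇒  r_C1 = 18 (r>0 drops 1)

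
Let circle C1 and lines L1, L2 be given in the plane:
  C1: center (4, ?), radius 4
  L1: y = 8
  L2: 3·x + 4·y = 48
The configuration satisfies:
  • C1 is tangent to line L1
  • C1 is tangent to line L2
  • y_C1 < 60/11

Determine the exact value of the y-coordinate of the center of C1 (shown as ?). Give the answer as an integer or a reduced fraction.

1. [C1‖L1]  y_C1² − 16y_C1 + 48 = 0  ⇒  y_C1 = 4 or 12
2. [C1‖L2]  y_C1² − 18y_C1 + 56 = 0  ⇒  y_C1 = 4 or 14

4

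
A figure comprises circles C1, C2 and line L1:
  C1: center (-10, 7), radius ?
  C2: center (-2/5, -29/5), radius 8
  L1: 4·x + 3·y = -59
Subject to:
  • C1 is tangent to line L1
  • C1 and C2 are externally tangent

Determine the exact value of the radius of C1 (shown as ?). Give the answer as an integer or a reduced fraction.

1. [C1‖L1]  r_C1² − 64 = 0  ⇒  r_C1 = 8 (r>0 drops 1)
2. [ext C1·C2]  r_C1² + 16r_C1 − 192 = 0  ⇒  r_C1 = 8 (r>0 drops 1)

8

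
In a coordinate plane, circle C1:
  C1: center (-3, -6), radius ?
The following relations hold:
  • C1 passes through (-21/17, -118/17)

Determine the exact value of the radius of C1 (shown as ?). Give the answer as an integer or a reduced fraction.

1. [C1∋P]  r_C1² − 4 = 0  ⇒  r_C1 = 2 (r>0 drops 1)

2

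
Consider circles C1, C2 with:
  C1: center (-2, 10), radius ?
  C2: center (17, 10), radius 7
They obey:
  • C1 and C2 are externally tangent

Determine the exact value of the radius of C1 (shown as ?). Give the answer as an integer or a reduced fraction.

1. [ext C1·C2]  r_C1² + 14r_C1 − 312 = 0  ⇒  r_C1 = 12 (r>0 drops 1)

12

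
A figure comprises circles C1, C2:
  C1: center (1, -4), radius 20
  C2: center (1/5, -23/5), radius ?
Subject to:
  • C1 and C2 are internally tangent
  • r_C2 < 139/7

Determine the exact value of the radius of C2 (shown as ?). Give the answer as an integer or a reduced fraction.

19

1. [int C1,C2]  r_C2² − 40r_C2 + 399 = 0  ⇒  r_C2 = 19 or 21
2. given r_C2 < 139/7: keep 19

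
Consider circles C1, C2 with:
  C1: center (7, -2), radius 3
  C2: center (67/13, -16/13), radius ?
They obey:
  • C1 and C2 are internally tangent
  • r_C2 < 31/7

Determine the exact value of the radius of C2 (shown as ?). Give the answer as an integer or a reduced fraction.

1

1. [int C1,C2]  r_C2² − 6r_C2 + 5 = 0  ⇒  r_C2 = 1 or 5
2. given r_C2 < 31/7: keep 1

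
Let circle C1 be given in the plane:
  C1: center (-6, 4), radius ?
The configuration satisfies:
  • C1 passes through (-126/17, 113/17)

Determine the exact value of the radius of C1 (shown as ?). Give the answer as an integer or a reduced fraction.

1. [C1∋P]  r_C1² − 9 = 0  ⇒  r_C1 = 3 (r>0 drops 1)

3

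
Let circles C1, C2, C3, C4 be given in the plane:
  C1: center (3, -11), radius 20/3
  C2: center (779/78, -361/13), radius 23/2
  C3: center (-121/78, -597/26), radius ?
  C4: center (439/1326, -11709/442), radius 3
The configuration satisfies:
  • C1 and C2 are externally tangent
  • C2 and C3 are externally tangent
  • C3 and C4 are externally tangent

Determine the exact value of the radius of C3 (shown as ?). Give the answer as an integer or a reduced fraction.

1

1. [ext C2·C3]  r_C3² + 23r_C3 − 24 = 0  ⇒  r_C3 = 1 (r>0 drops 1)
2. [ext C3·C4]  r_C3² + 6r_C3 − 7 = 0  ⇒  r_C3 = 1 (r>0 drops 1)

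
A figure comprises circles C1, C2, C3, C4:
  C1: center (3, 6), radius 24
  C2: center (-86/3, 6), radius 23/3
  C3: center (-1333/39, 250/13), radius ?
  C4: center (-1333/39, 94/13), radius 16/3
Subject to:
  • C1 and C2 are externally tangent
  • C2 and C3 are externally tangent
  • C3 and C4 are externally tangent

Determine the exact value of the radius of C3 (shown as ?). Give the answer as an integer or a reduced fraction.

20/3

1. [ext C2·C3]  r_C3² + (46/3)r_C3 − 440/3 = 0  ⇒  r_C3 = 20/3 (r>0 drops 1)
2. [ext C3·C4]  r_C3² + (32/3)r_C3 − 1040/9 = 0  ⇒  r_C3 = 20/3 (r>0 drops 1)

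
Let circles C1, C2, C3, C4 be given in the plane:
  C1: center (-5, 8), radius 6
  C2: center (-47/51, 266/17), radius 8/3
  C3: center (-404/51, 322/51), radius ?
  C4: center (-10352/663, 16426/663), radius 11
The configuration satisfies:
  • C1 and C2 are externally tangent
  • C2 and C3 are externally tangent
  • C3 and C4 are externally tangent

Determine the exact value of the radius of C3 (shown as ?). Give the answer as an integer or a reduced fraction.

1. [ext C2·C3]  r_C3² + (16/3)r_C3 − 129 = 0  ⇒  r_C3 = 9 (r>0 drops 1)
2. [ext C3·C4]  r_C3² + 22r_C3 − 279 = 0  ⇒  r_C3 = 9 (r>0 drops 1)

9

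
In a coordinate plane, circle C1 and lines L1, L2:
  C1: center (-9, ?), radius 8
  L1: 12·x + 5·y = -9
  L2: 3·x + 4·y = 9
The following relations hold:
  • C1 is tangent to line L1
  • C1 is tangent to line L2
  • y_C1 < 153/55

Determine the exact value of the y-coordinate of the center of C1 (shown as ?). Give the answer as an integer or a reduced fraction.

1. [C1‖L1]  y_C1² − (198/5)y_C1 − 203/5 = 0  ⇒  y_C1 = -1 or 203/5
2. [C1‖L2]  y_C1² − 18y_C1 − 19 = 0  ⇒  y_C1 = -1 or 19

-1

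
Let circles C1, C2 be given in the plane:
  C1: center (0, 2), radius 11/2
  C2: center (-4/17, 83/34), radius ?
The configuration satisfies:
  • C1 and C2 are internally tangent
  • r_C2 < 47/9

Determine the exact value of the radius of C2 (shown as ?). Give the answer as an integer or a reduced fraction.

1. [int C1,C2]  r_C2² − 11r_C2 + 30 = 0  ⇒  r_C2 = 5 or 6
2. given r_C2 < 47/9: keep 5

5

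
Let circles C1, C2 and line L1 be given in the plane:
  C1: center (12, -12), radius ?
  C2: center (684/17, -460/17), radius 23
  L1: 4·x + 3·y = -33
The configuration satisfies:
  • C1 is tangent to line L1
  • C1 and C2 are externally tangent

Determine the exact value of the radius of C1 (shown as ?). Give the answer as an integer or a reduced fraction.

1. [C1‖L1]  r_C1² − 81 = 0  ⇒  r_C1 = 9 (r>0 drops 1)
2. [ext C1·C2]  r_C1² + 46r_C1 − 495 = 0  ⇒  r_C1 = 9 (r>0 drops 1)

9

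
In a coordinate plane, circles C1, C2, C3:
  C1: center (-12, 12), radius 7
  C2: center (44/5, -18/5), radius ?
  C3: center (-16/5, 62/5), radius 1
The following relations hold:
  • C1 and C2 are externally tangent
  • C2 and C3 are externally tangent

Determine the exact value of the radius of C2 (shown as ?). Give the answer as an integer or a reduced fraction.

1. [ext C1·C2]  r_C2² + 14r_C2 − 627 = 0  ⇒  r_C2 = 19 (r>0 drops 1)
2. [ext C2·C3]  r_C2² + 2r_C2 − 399 = 0  ⇒  r_C2 = 19 (r>0 drops 1)

19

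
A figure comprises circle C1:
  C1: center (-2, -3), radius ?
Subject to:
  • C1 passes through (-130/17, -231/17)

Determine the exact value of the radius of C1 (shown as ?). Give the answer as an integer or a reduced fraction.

12

1. [C1∋P]  r_C1² − 144 = 0  ⇒  r_C1 = 12 (r>0 drops 1)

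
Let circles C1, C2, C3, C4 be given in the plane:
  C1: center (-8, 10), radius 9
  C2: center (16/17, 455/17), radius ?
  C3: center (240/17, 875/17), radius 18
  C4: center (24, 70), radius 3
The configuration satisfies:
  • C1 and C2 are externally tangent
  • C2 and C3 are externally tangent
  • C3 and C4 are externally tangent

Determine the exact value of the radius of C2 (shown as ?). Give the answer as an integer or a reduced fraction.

10

1. [ext C1·C2]  r_C2² + 18r_C2 − 280 = 0  ⇒  r_C2 = 10 (r>0 drops 1)
2. [ext C2·C3]  r_C2² + 36r_C2 − 460 = 0  ⇒  r_C2 = 10 (r>0 drops 1)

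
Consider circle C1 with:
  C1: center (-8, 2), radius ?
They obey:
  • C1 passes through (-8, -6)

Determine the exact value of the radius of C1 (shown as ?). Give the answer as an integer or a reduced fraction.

1. [C1∋P]  r_C1² − 64 = 0  ⇒  r_C1 = 8 (r>0 drops 1)

8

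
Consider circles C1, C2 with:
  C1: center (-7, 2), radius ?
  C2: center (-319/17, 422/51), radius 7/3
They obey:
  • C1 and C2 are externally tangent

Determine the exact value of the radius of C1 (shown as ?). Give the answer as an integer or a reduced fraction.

1. [ext C1·C2]  r_C1² + (14/3)r_C1 − 517/3 = 0  ⇒  r_C1 = 11 (r>0 drops 1)

11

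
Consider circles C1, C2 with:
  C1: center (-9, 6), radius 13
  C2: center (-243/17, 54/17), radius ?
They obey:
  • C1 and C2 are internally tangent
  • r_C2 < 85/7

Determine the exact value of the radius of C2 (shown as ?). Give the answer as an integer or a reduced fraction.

1. [int C1,C2]  r_C2² − 26r_C2 + 133 = 0  ⇒  r_C2 = 7 or 19
2. given r_C2 < 85/7: keep 7

7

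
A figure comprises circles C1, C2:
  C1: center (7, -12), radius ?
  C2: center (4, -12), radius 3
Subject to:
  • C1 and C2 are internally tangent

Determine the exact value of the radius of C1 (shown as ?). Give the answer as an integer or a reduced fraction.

1. [int C1,C2]  r_C1² − 6r_C1 = 0  ⇒  r_C1 = 6 (r>0 drops 1)

6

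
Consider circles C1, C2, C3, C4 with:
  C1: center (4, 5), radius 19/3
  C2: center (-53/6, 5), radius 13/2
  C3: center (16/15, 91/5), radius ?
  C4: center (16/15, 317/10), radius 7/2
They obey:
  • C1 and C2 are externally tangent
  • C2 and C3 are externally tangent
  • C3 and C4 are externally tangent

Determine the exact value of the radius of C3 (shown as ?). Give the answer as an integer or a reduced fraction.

10

1. [ext C2·C3]  r_C3² + 13r_C3 − 230 = 0  ⇒  r_C3 = 10 (r>0 drops 1)
2. [ext C3·C4]  r_C3² + 7r_C3 − 170 = 0  ⇒  r_C3 = 10 (r>0 drops 1)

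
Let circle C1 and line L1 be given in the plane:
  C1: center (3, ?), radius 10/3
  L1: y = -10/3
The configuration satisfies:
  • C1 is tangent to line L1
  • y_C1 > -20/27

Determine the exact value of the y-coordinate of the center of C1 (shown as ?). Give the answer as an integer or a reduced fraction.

0

1. [C1‖L1]  y_C1² + (20/3)y_C1 = 0  ⇒  y_C1 = -20/3 or 0
2. given y_C1 > -20/27: keep 0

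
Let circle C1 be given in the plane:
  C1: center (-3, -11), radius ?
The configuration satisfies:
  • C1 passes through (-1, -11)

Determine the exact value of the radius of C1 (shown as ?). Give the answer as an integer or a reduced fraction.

2

1. [C1∋P]  r_C1² − 4 = 0  ⇒  r_C1 = 2 (r>0 drops 1)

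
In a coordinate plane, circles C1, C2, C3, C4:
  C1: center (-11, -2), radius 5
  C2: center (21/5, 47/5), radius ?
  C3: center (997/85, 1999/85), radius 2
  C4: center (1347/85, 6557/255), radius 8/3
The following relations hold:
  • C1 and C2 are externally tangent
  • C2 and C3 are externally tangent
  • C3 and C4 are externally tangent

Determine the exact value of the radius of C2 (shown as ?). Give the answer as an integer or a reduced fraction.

1. [ext C1·C2]  r_C2² + 10r_C2 − 336 = 0  ⇒  r_C2 = 14 (r>0 drops 1)
2. [ext C2·C3]  r_C2² + 4r_C2 − 252 = 0  ⇒  r_C2 = 14 (r>0 drops 1)

14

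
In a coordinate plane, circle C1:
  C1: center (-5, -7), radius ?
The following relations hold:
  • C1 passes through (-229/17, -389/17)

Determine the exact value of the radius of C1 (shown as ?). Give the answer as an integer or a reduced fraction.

1. [C1∋P]  r_C1² − 324 = 0  ⇒  r_C1 = 18 (r>0 drops 1)

18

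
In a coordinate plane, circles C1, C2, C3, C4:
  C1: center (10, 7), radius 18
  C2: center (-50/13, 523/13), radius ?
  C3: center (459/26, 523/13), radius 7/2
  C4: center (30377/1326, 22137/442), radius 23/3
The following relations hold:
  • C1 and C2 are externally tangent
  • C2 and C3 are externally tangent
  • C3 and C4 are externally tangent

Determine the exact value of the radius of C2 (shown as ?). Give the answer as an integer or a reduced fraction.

18

1. [ext C1·C2]  r_C2² + 36r_C2 − 972 = 0  ⇒  r_C2 = 18 (r>0 drops 1)
2. [ext C2·C3]  r_C2² + 7r_C2 − 450 = 0  ⇒  r_C2 = 18 (r>0 drops 1)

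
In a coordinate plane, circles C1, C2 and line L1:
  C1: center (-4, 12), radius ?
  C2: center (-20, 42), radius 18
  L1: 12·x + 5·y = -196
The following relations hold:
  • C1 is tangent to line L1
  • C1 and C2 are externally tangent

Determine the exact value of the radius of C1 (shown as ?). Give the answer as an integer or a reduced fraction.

1. [C1‖L1]  r_C1² − 256 = 0  ⇒  r_C1 = 16 (r>0 drops 1)
2. [ext C1·C2]  r_C1² + 36r_C1 − 832 = 0  ⇒  r_C1 = 16 (r>0 drops 1)

16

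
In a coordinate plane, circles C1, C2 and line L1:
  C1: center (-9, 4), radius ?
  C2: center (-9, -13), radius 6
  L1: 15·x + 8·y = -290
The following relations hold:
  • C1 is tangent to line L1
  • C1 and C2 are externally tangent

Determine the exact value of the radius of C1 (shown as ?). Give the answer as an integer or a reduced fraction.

1. [C1‖L1]  r_C1² − 121 = 0  ⇒  r_C1 = 11 (r>0 drops 1)
2. [ext C1·C2]  r_C1² + 12r_C1 − 253 = 0  ⇒  r_C1 = 11 (r>0 drops 1)

11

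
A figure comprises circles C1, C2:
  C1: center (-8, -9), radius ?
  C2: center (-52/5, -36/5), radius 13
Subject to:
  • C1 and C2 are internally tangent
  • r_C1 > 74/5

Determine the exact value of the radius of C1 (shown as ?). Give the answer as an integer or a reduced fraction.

16

1. [int C1,C2]  r_C1² − 26r_C1 + 160 = 0  ⇒  r_C1 = 10 or 16
2. given r_C1 > 74/5: keep 16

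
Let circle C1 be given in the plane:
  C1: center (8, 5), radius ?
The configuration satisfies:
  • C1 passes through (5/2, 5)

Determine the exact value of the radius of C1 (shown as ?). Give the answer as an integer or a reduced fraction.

1. [C1∋P]  r_C1² − 121/4 = 0  ⇒  r_C1 = 11/2 (r>0 drops 1)

11/2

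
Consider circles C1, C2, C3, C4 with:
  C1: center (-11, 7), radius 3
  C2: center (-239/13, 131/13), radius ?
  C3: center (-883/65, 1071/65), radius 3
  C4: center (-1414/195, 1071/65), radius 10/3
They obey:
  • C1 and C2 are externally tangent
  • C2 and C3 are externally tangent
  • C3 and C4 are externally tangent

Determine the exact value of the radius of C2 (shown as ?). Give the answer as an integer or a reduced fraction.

1. [ext C1·C2]  r_C2² + 6r_C2 − 55 = 0  ⇒  r_C2 = 5 (r>0 drops 1)
2. [ext C2·C3]  r_C2² + 6r_C2 − 55 = 0  ⇒  r_C2 = 5 (r>0 drops 1)

5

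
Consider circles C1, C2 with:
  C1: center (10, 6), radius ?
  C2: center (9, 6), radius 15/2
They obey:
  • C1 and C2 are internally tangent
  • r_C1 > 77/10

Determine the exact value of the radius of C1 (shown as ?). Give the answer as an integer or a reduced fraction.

1. [int C1,C2]  r_C1² − 15r_C1 + 221/4 = 0  ⇒  r_C1 = 13/2 or 17/2
2. given r_C1 > 77/10: keep 17/2

17/2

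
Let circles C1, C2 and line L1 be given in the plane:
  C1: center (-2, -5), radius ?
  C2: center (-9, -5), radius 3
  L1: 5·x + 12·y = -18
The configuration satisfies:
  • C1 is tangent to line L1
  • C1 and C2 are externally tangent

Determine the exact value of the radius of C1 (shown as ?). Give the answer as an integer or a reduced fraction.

4

1. [C1‖L1]  r_C1² − 16 = 0  ⇒  r_C1 = 4 (r>0 drops 1)
2. [ext C1·C2]  r_C1² + 6r_C1 − 40 = 0  ⇒  r_C1 = 4 (r>0 drops 1)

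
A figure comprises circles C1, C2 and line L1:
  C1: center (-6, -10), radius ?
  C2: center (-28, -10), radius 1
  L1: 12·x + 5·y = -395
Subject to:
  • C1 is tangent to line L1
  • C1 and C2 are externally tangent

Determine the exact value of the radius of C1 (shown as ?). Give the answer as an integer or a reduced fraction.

1. [C1‖L1]  r_C1² − 441 = 0  ⇒  r_C1 = 21 (r>0 drops 1)
2. [ext C1·C2]  r_C1² + 2r_C1 − 483 = 0  ⇒  r_C1 = 21 (r>0 drops 1)

21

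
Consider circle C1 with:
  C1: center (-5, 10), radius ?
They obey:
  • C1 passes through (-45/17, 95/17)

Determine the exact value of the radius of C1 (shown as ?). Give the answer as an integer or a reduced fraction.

1. [C1∋P]  r_C1² − 25 = 0  ⇒  r_C1 = 5 (r>0 drops 1)

5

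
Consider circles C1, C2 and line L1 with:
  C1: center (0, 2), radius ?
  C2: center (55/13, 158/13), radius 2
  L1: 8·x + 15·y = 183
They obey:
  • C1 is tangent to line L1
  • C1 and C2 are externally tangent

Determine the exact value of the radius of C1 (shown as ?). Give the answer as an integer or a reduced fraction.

1. [C1‖L1]  r_C1² − 81 = 0  ⇒  r_C1 = 9 (r>0 drops 1)
2. [ext C1·C2]  r_C1² + 4r_C1 − 117 = 0  ⇒  r_C1 = 9 (r>0 drops 1)

9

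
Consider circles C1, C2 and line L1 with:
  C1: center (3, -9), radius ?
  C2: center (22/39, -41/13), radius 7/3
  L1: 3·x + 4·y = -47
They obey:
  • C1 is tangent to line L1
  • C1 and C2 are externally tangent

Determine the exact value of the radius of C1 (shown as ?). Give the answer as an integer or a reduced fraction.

4

1. [C1‖L1]  r_C1² − 16 = 0  ⇒  r_C1 = 4 (r>0 drops 1)
2. [ext C1·C2]  r_C1² + (14/3)r_C1 − 104/3 = 0  ⇒  r_C1 = 4 (r>0 drops 1)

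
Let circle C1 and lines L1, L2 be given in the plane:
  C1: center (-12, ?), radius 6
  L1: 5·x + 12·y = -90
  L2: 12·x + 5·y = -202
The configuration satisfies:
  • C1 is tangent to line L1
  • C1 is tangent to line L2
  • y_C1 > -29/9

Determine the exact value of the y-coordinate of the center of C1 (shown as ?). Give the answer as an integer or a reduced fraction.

4

1. [C1‖L1]  y_C1² + 5y_C1 − 36 = 0  ⇒  y_C1 = -9 or 4
2. [C1‖L2]  y_C1² + (116/5)y_C1 − 544/5 = 0  ⇒  y_C1 = -136/5 or 4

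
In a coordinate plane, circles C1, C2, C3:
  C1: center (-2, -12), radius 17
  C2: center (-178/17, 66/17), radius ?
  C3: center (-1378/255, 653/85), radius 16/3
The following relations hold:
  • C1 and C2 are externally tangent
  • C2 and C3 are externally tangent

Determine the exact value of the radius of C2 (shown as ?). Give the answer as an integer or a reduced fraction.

1. [ext C1·C2]  r_C2² + 34r_C2 − 35 = 0  ⇒  r_C2 = 1 (r>0 drops 1)
2. [ext C2·C3]  r_C2² + (32/3)r_C2 − 35/3 = 0  ⇒  r_C2 = 1 (r>0 drops 1)

1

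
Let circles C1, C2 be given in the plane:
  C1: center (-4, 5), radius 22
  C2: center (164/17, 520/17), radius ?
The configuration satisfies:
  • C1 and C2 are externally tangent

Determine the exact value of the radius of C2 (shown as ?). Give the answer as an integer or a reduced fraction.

1. [ext C1·C2]  r_C2² + 44r_C2 − 357 = 0  ⇒  r_C2 = 7 (r>0 drops 1)

7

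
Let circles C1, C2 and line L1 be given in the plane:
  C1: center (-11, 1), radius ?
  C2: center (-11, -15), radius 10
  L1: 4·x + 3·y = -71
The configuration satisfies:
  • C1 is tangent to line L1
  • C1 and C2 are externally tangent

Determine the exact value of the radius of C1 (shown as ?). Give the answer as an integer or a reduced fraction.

1. [C1‖L1]  r_C1² − 36 = 0  ⇒  r_C1 = 6 (r>0 drops 1)
2. [ext C1·C2]  r_C1² + 20r_C1 − 156 = 0  ⇒  r_C1 = 6 (r>0 drops 1)

6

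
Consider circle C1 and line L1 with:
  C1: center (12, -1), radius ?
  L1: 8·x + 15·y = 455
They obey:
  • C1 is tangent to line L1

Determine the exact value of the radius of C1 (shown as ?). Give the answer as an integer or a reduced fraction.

1. [C1‖L1]  r_C1² − 484 = 0  ⇒  r_C1 = 22 (r>0 drops 1)

22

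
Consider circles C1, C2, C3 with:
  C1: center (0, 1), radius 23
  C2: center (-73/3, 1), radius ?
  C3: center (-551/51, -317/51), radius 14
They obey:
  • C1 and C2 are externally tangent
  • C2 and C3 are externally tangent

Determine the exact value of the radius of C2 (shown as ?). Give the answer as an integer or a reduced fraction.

4/3

1. [ext C1·C2]  r_C2² + 46r_C2 − 568/9 = 0  ⇒  r_C2 = 4/3 (r>0 drops 1)
2. [ext C2·C3]  r_C2² + 28r_C2 − 352/9 = 0  ⇒  r_C2 = 4/3 (r>0 drops 1)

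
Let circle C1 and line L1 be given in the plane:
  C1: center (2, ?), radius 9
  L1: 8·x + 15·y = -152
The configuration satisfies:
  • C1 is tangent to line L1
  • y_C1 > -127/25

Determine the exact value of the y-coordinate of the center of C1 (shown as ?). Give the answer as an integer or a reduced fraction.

-1

1. [C1‖L1]  y_C1² + (112/5)y_C1 + 107/5 = 0  ⇒  y_C1 = -107/5 or -1
2. given y_C1 > -127/25: keep -1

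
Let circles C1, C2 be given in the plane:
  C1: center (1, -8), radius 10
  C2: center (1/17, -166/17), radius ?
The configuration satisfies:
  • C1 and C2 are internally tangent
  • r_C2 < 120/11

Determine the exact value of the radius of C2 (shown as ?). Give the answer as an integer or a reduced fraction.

8

1. [int C1,C2]  r_C2² − 20r_C2 + 96 = 0  ⇒  r_C2 = 8 or 12
2. given r_C2 < 120/11: keep 8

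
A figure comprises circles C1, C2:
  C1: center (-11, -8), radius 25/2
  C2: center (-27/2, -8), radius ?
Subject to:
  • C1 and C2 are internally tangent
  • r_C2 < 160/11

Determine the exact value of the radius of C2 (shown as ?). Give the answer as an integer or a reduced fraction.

10

1. [int C1,C2]  r_C2² − 25r_C2 + 150 = 0  ⇒  r_C2 = 10 or 15
2. given r_C2 < 160/11: keep 10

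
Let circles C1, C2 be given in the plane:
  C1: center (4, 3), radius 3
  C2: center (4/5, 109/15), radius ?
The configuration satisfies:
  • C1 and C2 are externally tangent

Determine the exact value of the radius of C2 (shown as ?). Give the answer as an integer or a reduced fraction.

7/3

1. [ext C1·C2]  r_C2² + 6r_C2 − 175/9 = 0  ⇒  r_C2 = 7/3 (r>0 drops 1)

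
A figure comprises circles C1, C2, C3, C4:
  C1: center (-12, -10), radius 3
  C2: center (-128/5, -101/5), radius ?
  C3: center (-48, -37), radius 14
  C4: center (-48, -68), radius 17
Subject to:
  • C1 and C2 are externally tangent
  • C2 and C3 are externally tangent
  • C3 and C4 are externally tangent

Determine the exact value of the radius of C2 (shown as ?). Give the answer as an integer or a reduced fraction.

14

1. [ext C1·C2]  r_C2² + 6r_C2 − 280 = 0  ⇒  r_C2 = 14 (r>0 drops 1)
2. [ext C2·C3]  r_C2² + 28r_C2 − 588 = 0  ⇒  r_C2 = 14 (r>0 drops 1)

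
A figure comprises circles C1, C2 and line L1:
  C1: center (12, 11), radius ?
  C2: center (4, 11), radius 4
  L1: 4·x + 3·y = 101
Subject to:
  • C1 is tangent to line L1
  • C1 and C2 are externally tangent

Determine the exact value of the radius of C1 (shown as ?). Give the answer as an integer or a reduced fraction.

4

1. [C1‖L1]  r_C1² − 16 = 0  ⇒  r_C1 = 4 (r>0 drops 1)
2. [ext C1·C2]  r_C1² + 8r_C1 − 48 = 0  ⇒  r_C1 = 4 (r>0 drops 1)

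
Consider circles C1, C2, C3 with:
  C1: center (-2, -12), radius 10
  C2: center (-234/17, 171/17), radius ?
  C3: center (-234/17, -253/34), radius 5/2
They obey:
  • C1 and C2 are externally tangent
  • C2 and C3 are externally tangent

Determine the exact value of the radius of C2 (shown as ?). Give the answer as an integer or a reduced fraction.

1. [ext C1·C2]  r_C2² + 20r_C2 − 525 = 0  ⇒  r_C2 = 15 (r>0 drops 1)
2. [ext C2·C3]  r_C2² + 5r_C2 − 300 = 0  ⇒  r_C2 = 15 (r>0 drops 1)

15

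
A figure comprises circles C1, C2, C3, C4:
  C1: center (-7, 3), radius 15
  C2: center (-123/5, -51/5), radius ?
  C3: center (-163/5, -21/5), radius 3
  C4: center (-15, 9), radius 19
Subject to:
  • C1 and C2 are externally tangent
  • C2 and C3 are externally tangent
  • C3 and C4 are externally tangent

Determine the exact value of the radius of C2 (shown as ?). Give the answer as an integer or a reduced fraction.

1. [ext C1·C2]  r_C2² + 30r_C2 − 259 = 0  ⇒  r_C2 = 7 (r>0 drops 1)
2. [ext C2·C3]  r_C2² + 6r_C2 − 91 = 0  ⇒  r_C2 = 7 (r>0 drops 1)

7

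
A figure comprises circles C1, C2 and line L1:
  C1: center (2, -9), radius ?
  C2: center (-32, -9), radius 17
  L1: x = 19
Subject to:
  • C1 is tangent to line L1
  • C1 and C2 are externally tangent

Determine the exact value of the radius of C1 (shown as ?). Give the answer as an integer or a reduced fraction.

1. [C1‖L1]  r_C1² − 289 = 0  ⇒  r_C1 = 17 (r>0 drops 1)
2. [ext C1·C2]  r_C1² + 34r_C1 − 867 = 0  ⇒  r_C1 = 17 (r>0 drops 1)

17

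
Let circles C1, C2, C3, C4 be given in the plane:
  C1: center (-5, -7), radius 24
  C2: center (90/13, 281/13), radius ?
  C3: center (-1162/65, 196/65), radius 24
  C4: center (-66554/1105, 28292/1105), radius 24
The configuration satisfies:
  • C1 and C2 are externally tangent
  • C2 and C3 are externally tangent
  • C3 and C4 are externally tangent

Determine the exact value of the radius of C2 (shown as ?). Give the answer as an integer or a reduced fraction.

1. [ext C1·C2]  r_C2² + 48r_C2 − 385 = 0  ⇒  r_C2 = 7 (r>0 drops 1)
2. [ext C2·C3]  r_C2² + 48r_C2 − 385 = 0  ⇒  r_C2 = 7 (r>0 drops 1)

7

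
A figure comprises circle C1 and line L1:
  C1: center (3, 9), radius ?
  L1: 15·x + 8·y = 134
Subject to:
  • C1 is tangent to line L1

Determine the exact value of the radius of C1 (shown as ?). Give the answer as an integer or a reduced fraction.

1. [C1‖L1]  r_C1² − 1 = 0  ⇒  r_C1 = 1 (r>0 drops 1)

1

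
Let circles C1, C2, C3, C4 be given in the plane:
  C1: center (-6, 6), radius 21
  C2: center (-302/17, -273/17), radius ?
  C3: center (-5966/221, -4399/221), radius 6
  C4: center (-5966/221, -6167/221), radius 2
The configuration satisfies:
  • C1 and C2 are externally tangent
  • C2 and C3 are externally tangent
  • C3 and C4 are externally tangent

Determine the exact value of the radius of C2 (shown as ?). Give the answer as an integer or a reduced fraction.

4

1. [ext C1·C2]  r_C2² + 42r_C2 − 184 = 0  ⇒  r_C2 = 4 (r>0 drops 1)
2. [ext C2·C3]  r_C2² + 12r_C2 − 64 = 0  ⇒  r_C2 = 4 (r>0 drops 1)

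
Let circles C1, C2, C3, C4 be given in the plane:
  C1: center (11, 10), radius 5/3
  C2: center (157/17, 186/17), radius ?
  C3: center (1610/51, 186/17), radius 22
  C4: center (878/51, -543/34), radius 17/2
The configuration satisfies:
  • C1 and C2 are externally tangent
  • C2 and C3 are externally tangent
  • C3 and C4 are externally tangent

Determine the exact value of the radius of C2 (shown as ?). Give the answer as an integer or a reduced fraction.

1. [ext C1·C2]  r_C2² + (10/3)r_C2 − 11/9 = 0  ⇒  r_C2 = 1/3 (r>0 drops 1)
2. [ext C2·C3]  r_C2² + 44r_C2 − 133/9 = 0  ⇒  r_C2 = 1/3 (r>0 drops 1)

1/3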